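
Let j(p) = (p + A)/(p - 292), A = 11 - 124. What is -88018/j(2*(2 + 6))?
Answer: -24292968/97 ≈ -2.5044e+5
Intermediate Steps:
A = -113
j(p) = (-113 + p)/(-292 + p) (j(p) = (p - 113)/(p - 292) = (-113 + p)/(-292 + p))
-88018/j(2*(2 + 6)) = -88018*(-292 + 2*(2 + 6))/(-113 + 2*(2 + 6)) = -88018*(-292 + 2*8)/(-113 + 2*8) = -88018*(-292 + 16)/(-113 + 16) = -88018/(-97/(-276)) = -88018/((-1/276*(-97))) = -88018/97/276 = -88018*276/97 = -24292968/97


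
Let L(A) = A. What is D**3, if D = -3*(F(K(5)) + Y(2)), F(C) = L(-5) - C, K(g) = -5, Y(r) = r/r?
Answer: -27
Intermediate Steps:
Y(r) = 1
F(C) = -5 - C
D = -3 (D = -3*((-5 - 1*(-5)) + 1) = -3*((-5 + 5) + 1) = -3*(0 + 1) = -3*1 = -3)
D**3 = (-3)**3 = -27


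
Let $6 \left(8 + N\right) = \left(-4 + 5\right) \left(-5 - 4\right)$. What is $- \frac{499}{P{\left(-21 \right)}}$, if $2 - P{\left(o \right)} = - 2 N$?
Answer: $\frac{499}{17} \approx 29.353$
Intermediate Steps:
$N = - \frac{19}{2}$ ($N = -8 + \frac{\left(-4 + 5\right) \left(-5 - 4\right)}{6} = -8 + \frac{1 \left(-9\right)}{6} = -8 + \frac{1}{6} \left(-9\right) = -8 - \frac{3}{2} = - \frac{19}{2} \approx -9.5$)
$P{\left(o \right)} = -17$ ($P{\left(o \right)} = 2 - \left(-2\right) \left(- \frac{19}{2}\right) = 2 - 19 = -17$)
$- \frac{499}{P{\left(-21 \right)}} = - \frac{499}{-17} = \left(-499\right) \left(- \frac{1}{17}\right) = \frac{499}{17}$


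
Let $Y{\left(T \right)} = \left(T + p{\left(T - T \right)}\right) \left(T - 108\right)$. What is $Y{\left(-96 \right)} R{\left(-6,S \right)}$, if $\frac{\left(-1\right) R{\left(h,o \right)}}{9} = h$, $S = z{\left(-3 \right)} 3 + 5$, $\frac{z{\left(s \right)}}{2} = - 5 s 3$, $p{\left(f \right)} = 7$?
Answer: $980424$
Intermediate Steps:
$z{\left(s \right)} = - 30 s$ ($z{\left(s \right)} = 2 - 5 s 3 = 2 \left(- 15 s\right) = - 30 s$)
$S = 275$ ($S = \left(-30\right) \left(-3\right) 3 + 5 = 90 \cdot 3 + 5 = 270 + 5 = 275$)
$R{\left(h,o \right)} = - 9 h$
$Y{\left(T \right)} = \left(-108 + T\right) \left(7 + T\right)$ ($Y{\left(T \right)} = \left(T + 7\right) \left(T - 108\right) = \left(7 + T\right) \left(-108 + T\right) = \left(-108 + T\right) \left(7 + T\right)$)
$Y{\left(-96 \right)} R{\left(-6,S \right)} = \left(-756 + \left(-96\right)^{2} - -9696\right) \left(\left(-9\right) \left(-6\right)\right) = \left(-756 + 9216 + 9696\right) 54 = 18156 \cdot 54 = 980424$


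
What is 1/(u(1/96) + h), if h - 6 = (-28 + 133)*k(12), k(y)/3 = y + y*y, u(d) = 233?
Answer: 1/49379 ≈ 2.0252e-5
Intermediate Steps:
k(y) = 3*y + 3*y**2 (k(y) = 3*(y + y*y) = 3*(y + y**2) = 3*y + 3*y**2)
h = 49146 (h = 6 + (-28 + 133)*(3*12*(1 + 12)) = 6 + 105*(3*12*13) = 6 + 105*468 = 6 + 49140 = 49146)
1/(u(1/96) + h) = 1/(233 + 49146) = 1/49379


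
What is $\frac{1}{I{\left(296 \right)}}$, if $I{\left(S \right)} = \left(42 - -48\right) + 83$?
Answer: $\frac{1}{173} \approx 0.0057803$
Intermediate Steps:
$I{\left(S \right)} = 173$ ($I{\left(S \right)} = \left(42 + 48\right) + 83 = 90 + 83 = 173$)
$\frac{1}{I{\left(296 \right)}} = \frac{1}{173}$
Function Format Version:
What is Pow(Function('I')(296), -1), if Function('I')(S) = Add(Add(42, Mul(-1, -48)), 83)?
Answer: Rational(1, 173) ≈ 0.0057803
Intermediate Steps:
Function('I')(S) = 173 (Function('I')(S) = Add(Add(42, 48), 83) = Add(90, 83) = 173)
Pow(Function('I')(296), -1) = Pow(173, -1) = Rational(1, 173)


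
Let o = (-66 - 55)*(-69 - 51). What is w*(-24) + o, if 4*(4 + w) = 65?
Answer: 14226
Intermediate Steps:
w = 49/4 (w = -4 + (1/4)*65 = -4 + 65/4 = 49/4 ≈ 12.250)
o = 14520 (o = -121*(-120) = 14520)
w*(-24) + o = (49/4)*(-24) + 14520 = -294 + 14520 = 14226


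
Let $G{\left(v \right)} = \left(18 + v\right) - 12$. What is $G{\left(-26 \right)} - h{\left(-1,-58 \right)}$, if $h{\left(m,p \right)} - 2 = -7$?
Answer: $-15$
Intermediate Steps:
$G{\left(v \right)} = 6 + v$
$h{\left(m,p \right)} = -5$ ($h{\left(m,p \right)} = 2 - 7 = -5$)
$G{\left(-26 \right)} - h{\left(-1,-58 \right)} = \left(6 - 26\right) - -5 = -20 + 5 = -15$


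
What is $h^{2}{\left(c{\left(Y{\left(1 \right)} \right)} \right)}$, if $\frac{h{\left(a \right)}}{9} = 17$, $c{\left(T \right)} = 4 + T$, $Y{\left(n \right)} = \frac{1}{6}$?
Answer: $23409$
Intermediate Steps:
$Y{\left(n \right)} = \frac{1}{6}$
$h{\left(a \right)} = 153$ ($h{\left(a \right)} = 9 \cdot 17 = 153$)
$h^{2}{\left(c{\left(Y{\left(1 \right)} \right)} \right)} = 153^{2} = 23409$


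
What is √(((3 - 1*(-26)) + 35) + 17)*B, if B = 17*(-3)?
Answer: -459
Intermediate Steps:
B = -51
√(((3 - 1*(-26)) + 35) + 17)*B = √(((3 - 1*(-26)) + 35) + 17)*(-51) = √(((3 + 26) + 35) + 17)*(-51) = √((29 + 35) + 17)*(-51) = √(64 + 17)*(-51) = √81*(-51) = 9*(-51) = -459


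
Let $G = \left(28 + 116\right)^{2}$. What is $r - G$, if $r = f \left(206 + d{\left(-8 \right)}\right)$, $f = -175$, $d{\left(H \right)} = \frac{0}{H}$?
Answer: $-56786$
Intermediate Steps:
$d{\left(H \right)} = 0$
$G = 20736$ ($G = 144^{2} = 20736$)
$r = -36050$ ($r = - 175 \left(206 + 0\right) = \left(-175\right) 206 = -36050$)
$r - G = -36050 - 20736 = -56786$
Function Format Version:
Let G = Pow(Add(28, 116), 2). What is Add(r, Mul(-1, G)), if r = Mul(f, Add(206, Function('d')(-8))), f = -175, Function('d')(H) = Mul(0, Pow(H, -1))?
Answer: -56786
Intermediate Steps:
Function('d')(H) = 0
G = 20736 (G = Pow(144, 2) = 20736)
r = -36050 (r = Mul(-175, Add(206, 0)) = Mul(-175, 206) = -36050)
Add(r, Mul(-1, G)) = Add(-36050, Mul(-1, 20736)) = Add(-36050, -20736) = -56786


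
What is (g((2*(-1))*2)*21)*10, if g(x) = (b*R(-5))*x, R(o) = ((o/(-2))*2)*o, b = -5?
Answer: -105000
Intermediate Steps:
R(o) = -o² (R(o) = ((o*(-½))*2)*o = (-o/2*2)*o = (-o)*o = -o²)
g(x) = 125*x (g(x) = (-(-5)*(-5)²)*x = (-(-5)*25)*x = (-5*(-25))*x = 125*x)
(g((2*(-1))*2)*21)*10 = ((125*((2*(-1))*2))*21)*10 = ((125*(-2*2))*21)*10 = ((125*(-4))*21)*10 = -500*21*10 = -10500*10 = -105000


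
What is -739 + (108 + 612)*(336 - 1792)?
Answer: -1049059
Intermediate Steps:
-739 + (108 + 612)*(336 - 1792) = -739 + 720*(-1456) = -739 - 1048320 = -1049059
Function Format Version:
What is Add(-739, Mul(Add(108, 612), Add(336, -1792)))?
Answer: -1049059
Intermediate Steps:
Add(-739, Mul(Add(108, 612), Add(336, -1792))) = Add(-739, Mul(720, -1456)) = Add(-739, -1048320) = -1049059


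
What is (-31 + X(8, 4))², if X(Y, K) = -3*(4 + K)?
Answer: 3025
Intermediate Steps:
X(Y, K) = -12 - 3*K
(-31 + X(8, 4))² = (-31 + (-12 - 3*4))² = (-31 + (-12 - 12))² = (-31 - 24)² = (-55)² = 3025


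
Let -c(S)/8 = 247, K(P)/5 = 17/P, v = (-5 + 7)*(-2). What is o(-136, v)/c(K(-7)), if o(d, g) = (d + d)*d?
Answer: -4624/247 ≈ -18.721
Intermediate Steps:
v = -4 (v = 2*(-2) = -4)
K(P) = 85/P (K(P) = 5*(17/P) = 85/P)
o(d, g) = 2*d**2 (o(d, g) = (2*d)*d = 2*d**2)
c(S) = -1976 (c(S) = -8*247 = -1976)
o(-136, v)/c(K(-7)) = (2*(-136)**2)/(-1976) = (2*18496)*(-1/1976) = 36992*(-1/1976) = -4624/247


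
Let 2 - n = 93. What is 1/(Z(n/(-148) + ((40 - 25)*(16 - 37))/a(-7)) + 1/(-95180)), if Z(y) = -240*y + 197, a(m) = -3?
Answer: -3521660/88571747817 ≈ -3.9761e-5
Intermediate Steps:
n = -91 (n = 2 - 1*93 = 2 - 93 = -91)
Z(y) = 197 - 240*y
1/(Z(n/(-148) + ((40 - 25)*(16 - 37))/a(-7)) + 1/(-95180)) = 1/((197 - 240*(-91/(-148) + ((40 - 25)*(16 - 37))/(-3))) + 1/(-95180)) = 1/((197 - 240*(-91*(-1/148) + (15*(-21))*(-1/3))) - 1/95180) = 1/((197 - 240*(91/148 - 315*(-1/3))) - 1/95180) = 1/((197 - 240*(91/148 + 105)) - 1/95180) = 1/((197 - 240*15631/148) - 1/95180) = 1/((197 - 937860/37) - 1/95180) = 1/(-930571/37 - 1/95180) = 1/(-88571747817/3521660) = -3521660/88571747817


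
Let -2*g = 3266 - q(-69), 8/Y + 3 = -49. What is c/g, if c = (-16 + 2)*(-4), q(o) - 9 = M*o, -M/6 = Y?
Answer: -208/6167 ≈ -0.033728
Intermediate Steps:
Y = -2/13 (Y = 8/(-3 - 49) = 8/(-52) = 8*(-1/52) = -2/13 ≈ -0.15385)
M = 12/13 (M = -6*(-2/13) = 12/13 ≈ 0.92308)
q(o) = 9 + 12*o/13
g = -43169/26 (g = -(3266 - (9 + (12/13)*(-69)))/2 = -(3266 - (9 - 828/13))/2 = -(3266 - 1*(-711/13))/2 = -(3266 + 711/13)/2 = -½*43169/13 = -43169/26 ≈ -1660.3)
c = 56 (c = -14*(-4) = 56)
c/g = 56/(-43169/26) = 56*(-26/43169) = -208/6167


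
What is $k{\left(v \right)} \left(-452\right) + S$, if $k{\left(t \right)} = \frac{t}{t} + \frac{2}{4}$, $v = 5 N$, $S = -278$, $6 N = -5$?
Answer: $-956$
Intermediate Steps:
$N = - \frac{5}{6}$ ($N = \frac{1}{6} \left(-5\right) = - \frac{5}{6} \approx -0.83333$)
$v = - \frac{25}{6}$ ($v = 5 \left(- \frac{5}{6}\right) = - \frac{25}{6} \approx -4.1667$)
$k{\left(t \right)} = \frac{3}{2}$ ($k{\left(t \right)} = 1 + 2 \cdot \frac{1}{4} = 1 + \frac{1}{2} = \frac{3}{2}$)
$k{\left(v \right)} \left(-452\right) + S = \frac{3}{2} \left(-452\right) - 278 = -678 - 278 = -956$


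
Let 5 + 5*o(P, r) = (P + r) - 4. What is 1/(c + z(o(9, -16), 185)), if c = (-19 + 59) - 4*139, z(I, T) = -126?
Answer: -1/642 ≈ -0.0015576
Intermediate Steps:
o(P, r) = -9/5 + P/5 + r/5 (o(P, r) = -1 + ((P + r) - 4)/5 = -1 + (-4 + P + r)/5 = -1 + (-⅘ + P/5 + r/5) = -9/5 + P/5 + r/5)
c = -516 (c = 40 - 556 = -516)
1/(c + z(o(9, -16), 185)) = 1/(-516 - 126) = 1/(-642) = -1/642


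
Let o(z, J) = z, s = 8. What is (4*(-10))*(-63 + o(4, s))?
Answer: 2360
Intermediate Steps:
(4*(-10))*(-63 + o(4, s)) = (4*(-10))*(-63 + 4) = -40*(-59) = 2360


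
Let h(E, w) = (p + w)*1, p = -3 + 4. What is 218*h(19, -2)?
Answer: -218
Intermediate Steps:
p = 1
h(E, w) = 1 + w (h(E, w) = (1 + w)*1 = 1 + w)
218*h(19, -2) = 218*(1 - 2) = 218*(-1) = -218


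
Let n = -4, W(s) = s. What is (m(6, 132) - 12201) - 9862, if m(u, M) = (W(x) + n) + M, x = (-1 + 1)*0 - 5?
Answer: -21940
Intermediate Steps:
x = -5 (x = 0*0 - 5 = 0 - 5 = -5)
m(u, M) = -9 + M (m(u, M) = (-5 - 4) + M = -9 + M)
(m(6, 132) - 12201) - 9862 = ((-9 + 132) - 12201) - 9862 = (123 - 12201) - 9862 = -12078 - 9862 = -21940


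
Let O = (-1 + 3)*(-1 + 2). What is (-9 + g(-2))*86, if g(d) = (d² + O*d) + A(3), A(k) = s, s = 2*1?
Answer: -602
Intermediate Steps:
s = 2
O = 2 (O = 2*1 = 2)
A(k) = 2
g(d) = 2 + d² + 2*d (g(d) = (d² + 2*d) + 2 = 2 + d² + 2*d)
(-9 + g(-2))*86 = (-9 + (2 + (-2)² + 2*(-2)))*86 = (-9 + (2 + 4 - 4))*86 = (-9 + 2)*86 = -7*86 = -602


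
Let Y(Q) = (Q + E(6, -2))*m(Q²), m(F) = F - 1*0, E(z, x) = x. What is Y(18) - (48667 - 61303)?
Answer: 17820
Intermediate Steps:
m(F) = F (m(F) = F + 0 = F)
Y(Q) = Q²*(-2 + Q) (Y(Q) = (Q - 2)*Q² = (-2 + Q)*Q² = Q²*(-2 + Q))
Y(18) - (48667 - 61303) = 18²*(-2 + 18) - (48667 - 61303) = 324*16 - 1*(-12636) = 5184 + 12636 = 17820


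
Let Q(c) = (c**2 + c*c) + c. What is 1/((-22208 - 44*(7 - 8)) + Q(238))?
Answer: 1/91362 ≈ 1.0945e-5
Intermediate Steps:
Q(c) = c + 2*c**2 (Q(c) = (c**2 + c**2) + c = 2*c**2 + c = c + 2*c**2)
1/((-22208 - 44*(7 - 8)) + Q(238)) = 1/((-22208 - 44*(7 - 8)) + 238*(1 + 2*238)) = 1/((-22208 - 44*(-1)) + 238*(1 + 476)) = 1/((-22208 - 1*(-44)) + 238*477) = 1/((-22208 + 44) + 113526) = 1/(-22164 + 113526) = 1/91362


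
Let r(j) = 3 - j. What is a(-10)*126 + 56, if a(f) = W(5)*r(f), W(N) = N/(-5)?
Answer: -1582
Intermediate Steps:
W(N) = -N/5 (W(N) = N*(-⅕) = -N/5)
a(f) = -3 + f (a(f) = (-⅕*5)*(3 - f) = -(3 - f) = -3 + f)
a(-10)*126 + 56 = (-3 - 10)*126 + 56 = -13*126 + 56 = -1638 + 56 = -1582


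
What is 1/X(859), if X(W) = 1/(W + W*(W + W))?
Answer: 1476621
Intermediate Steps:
X(W) = 1/(W + 2*W²) (X(W) = 1/(W + W*(2*W)) = 1/(W + 2*W²))
1/X(859) = 1/(1/(859*(1 + 2*859))) = 1/(1/(859*(1 + 1718))) = 1/((1/859)/1719) = 1/((1/859)*(1/1719)) = 1/(1/1476621) = 1476621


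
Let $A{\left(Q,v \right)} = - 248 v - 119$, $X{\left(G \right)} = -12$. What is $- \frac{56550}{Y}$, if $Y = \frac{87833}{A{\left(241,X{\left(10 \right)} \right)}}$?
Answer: $- \frac{161563350}{87833} \approx -1839.4$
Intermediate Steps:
$A{\left(Q,v \right)} = -119 - 248 v$
$Y = \frac{87833}{2857}$ ($Y = \frac{87833}{-119 - -2976} = \frac{87833}{-119 + 2976} = \frac{87833}{2857} \approx 30.743$)
$- \frac{56550}{Y} = - \frac{56550}{\frac{87833}{2857}} = \left(-56550\right) \frac{2857}{87833} = - \frac{161563350}{87833}$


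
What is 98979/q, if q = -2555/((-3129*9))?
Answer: 398192517/365 ≈ 1.0909e+6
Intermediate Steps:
q = 365/4023 (q = -2555/(-28161) = -2555*(-1/28161) = 365/4023 ≈ 0.090728)
98979/q = 98979/(365/4023) = 98979*(4023/365) = 398192517/365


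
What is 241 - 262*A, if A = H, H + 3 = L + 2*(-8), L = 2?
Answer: 4695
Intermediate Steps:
H = -17 (H = -3 + (2 + 2*(-8)) = -3 + (2 - 16) = -3 - 14 = -17)
A = -17
241 - 262*A = 241 - 262*(-17) = 241 + 4454 = 4695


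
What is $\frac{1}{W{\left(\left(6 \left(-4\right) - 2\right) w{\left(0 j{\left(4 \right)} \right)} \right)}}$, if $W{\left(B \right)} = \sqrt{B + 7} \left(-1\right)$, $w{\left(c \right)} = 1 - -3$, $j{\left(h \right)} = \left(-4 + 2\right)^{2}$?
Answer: $\frac{i \sqrt{97}}{97} \approx 0.10153 i$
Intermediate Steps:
$j{\left(h \right)} = 4$ ($j{\left(h \right)} = \left(-2\right)^{2} = 4$)
$w{\left(c \right)} = 4$ ($w{\left(c \right)} = 1 + 3 = 4$)
$W{\left(B \right)} = - \sqrt{7 + B}$ ($W{\left(B \right)} = \sqrt{7 + B} \left(-1\right) = - \sqrt{7 + B}$)
$\frac{1}{W{\left(\left(6 \left(-4\right) - 2\right) w{\left(0 j{\left(4 \right)} \right)} \right)}} = \frac{1}{\left(-1\right) \sqrt{7 + \left(6 \left(-4\right) - 2\right) 4}} = \frac{1}{\left(-1\right) \sqrt{7 + \left(-24 - 2\right) 4}} = \frac{1}{\left(-1\right) \sqrt{7 - 104}} = \frac{1}{\left(-1\right) \sqrt{-97}} = \frac{1}{\left(-1\right) i \sqrt{97}} = \frac{i \sqrt{97}}{97}$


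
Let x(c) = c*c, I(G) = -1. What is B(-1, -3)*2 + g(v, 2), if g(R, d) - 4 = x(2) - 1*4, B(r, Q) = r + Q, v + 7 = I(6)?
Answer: -4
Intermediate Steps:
x(c) = c**2
v = -8 (v = -7 - 1 = -8)
B(r, Q) = Q + r
g(R, d) = 4 (g(R, d) = 4 + (2**2 - 1*4) = 4 + (4 - 4) = 4 + 0 = 4)
B(-1, -3)*2 + g(v, 2) = (-3 - 1)*2 + 4 = -4*2 + 4 = -8 + 4 = -4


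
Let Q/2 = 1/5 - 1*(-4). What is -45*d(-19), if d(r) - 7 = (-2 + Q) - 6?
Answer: -333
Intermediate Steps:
Q = 42/5 (Q = 2*(1/5 - 1*(-4)) = 2*(⅕ + 4) = 2*(21/5) = 42/5 ≈ 8.4000)
d(r) = 37/5 (d(r) = 7 + ((-2 + 42/5) - 6) = 7 + (32/5 - 6) = 7 + ⅖ = 37/5)
-45*d(-19) = -45*37/5 = -333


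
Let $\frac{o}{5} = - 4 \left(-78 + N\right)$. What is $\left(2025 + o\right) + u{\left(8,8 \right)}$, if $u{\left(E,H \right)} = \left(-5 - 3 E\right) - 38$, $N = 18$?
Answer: $3158$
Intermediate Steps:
$o = 1200$ ($o = 5 \left(- 4 \left(-78 + 18\right)\right) = 5 \left(\left(-4\right) \left(-60\right)\right) = 5 \cdot 240 = 1200$)
$u{\left(E,H \right)} = -43 - 3 E$ ($u{\left(E,H \right)} = \left(-5 - 3 E\right) - 38 = -43 - 3 E$)
$\left(2025 + o\right) + u{\left(8,8 \right)} = \left(2025 + 1200\right) - 67 = 3225 - 67 = 3158$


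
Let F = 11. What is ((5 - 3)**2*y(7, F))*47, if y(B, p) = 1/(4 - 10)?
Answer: -94/3 ≈ -31.333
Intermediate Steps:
y(B, p) = -1/6 (y(B, p) = 1/(-6) = -1/6)
((5 - 3)**2*y(7, F))*47 = ((5 - 3)**2*(-1/6))*47 = (2**2*(-1/6))*47 = (4*(-1/6))*47 = -2/3*47 = -94/3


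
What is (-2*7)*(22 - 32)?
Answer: 140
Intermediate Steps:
(-2*7)*(22 - 32) = -14*(-10) = 140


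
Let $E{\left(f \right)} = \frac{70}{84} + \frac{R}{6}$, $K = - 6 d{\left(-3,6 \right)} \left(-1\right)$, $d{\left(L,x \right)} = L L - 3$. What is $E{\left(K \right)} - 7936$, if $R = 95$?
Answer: $- \frac{23758}{3} \approx -7919.3$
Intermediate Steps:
$d{\left(L,x \right)} = -3 + L^{2}$ ($d{\left(L,x \right)} = L^{2} - 3 = -3 + L^{2}$)
$K = 36$ ($K = - 6 \left(-3 + \left(-3\right)^{2}\right) \left(-1\right) = - 6 \left(-3 + 9\right) \left(-1\right) = \left(-6\right) 6 \left(-1\right) = \left(-36\right) \left(-1\right) = 36$)
$E{\left(f \right)} = \frac{50}{3}$ ($E{\left(f \right)} = \frac{70}{84} + \frac{95}{6} = 70 \cdot \frac{1}{84} + 95 \cdot \frac{1}{6} = \frac{5}{6} + \frac{95}{6} = \frac{50}{3}$)
$E{\left(K \right)} - 7936 = \frac{50}{3} - 7936 = - \frac{23758}{3}$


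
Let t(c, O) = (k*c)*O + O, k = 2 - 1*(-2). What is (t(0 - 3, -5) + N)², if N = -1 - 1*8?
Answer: 2116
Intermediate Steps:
k = 4 (k = 2 + 2 = 4)
N = -9 (N = -1 - 8 = -9)
t(c, O) = O + 4*O*c (t(c, O) = (4*c)*O + O = 4*O*c + O = O + 4*O*c)
(t(0 - 3, -5) + N)² = (-5*(1 + 4*(0 - 3)) - 9)² = (-5*(1 + 4*(-3)) - 9)² = (-5*(1 - 12) - 9)² = (-5*(-11) - 9)² = (55 - 9)² = 46² = 2116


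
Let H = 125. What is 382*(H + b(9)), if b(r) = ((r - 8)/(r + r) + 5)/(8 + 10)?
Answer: 7752881/162 ≈ 47857.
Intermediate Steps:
b(r) = 5/18 + (-8 + r)/(36*r) (b(r) = ((-8 + r)/((2*r)) + 5)/18 = ((-8 + r)*(1/(2*r)) + 5)*(1/18) = ((-8 + r)/(2*r) + 5)*(1/18) = (5 + (-8 + r)/(2*r))*(1/18) = 5/18 + (-8 + r)/(36*r))
382*(H + b(9)) = 382*(125 + (1/36)*(-8 + 11*9)/9) = 382*(125 + (1/36)*(1/9)*(-8 + 99)) = 382*(125 + (1/36)*(1/9)*91) = 382*(125 + 91/324) = 382*(40591/324) = 7752881/162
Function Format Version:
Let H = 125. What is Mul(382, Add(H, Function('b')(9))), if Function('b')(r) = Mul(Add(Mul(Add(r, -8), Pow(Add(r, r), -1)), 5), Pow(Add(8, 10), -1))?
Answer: Rational(7752881, 162) ≈ 47857.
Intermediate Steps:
Function('b')(r) = Add(Rational(5, 18), Mul(Rational(1, 36), Pow(r, -1), Add(-8, r))) (Function('b')(r) = Mul(Add(Mul(Add(-8, r), Pow(Mul(2, r), -1)), 5), Pow(18, -1)) = Mul(Add(Mul(Add(-8, r), Mul(Rational(1, 2), Pow(r, -1))), 5), Rational(1, 18)) = Mul(Add(Mul(Rational(1, 2), Pow(r, -1), Add(-8, r)), 5), Rational(1, 18)) = Mul(Add(5, Mul(Rational(1, 2), Pow(r, -1), Add(-8, r))), Rational(1, 18)) = Add(Rational(5, 18), Mul(Rational(1, 36), Pow(r, -1), Add(-8, r))))
Mul(382, Add(H, Function('b')(9))) = Mul(382, Add(125, Mul(Rational(1, 36), Pow(9, -1), Add(-8, Mul(11, 9))))) = Mul(382, Add(125, Mul(Rational(1, 36), Rational(1, 9), Add(-8, 99)))) = Mul(382, Add(125, Mul(Rational(1, 36), Rational(1, 9), 91))) = Mul(382, Add(125, Rational(91, 324))) = Mul(382, Rational(40591, 324)) = Rational(7752881, 162)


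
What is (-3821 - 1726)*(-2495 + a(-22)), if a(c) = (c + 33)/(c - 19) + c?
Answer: 572494776/41 ≈ 1.3963e+7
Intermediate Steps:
a(c) = c + (33 + c)/(-19 + c) (a(c) = (33 + c)/(-19 + c) + c = c + (33 + c)/(-19 + c))
(-3821 - 1726)*(-2495 + a(-22)) = (-3821 - 1726)*(-2495 + (33 + (-22)² - 18*(-22))/(-19 - 22)) = -5547*(-2495 + (33 + 484 + 396)/(-41)) = -5547*(-2495 - 1/41*913) = -5547*(-2495 - 913/41) = -5547*(-103208/41) = 572494776/41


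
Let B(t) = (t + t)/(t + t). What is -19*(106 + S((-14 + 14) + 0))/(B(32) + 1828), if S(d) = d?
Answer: -2014/1829 ≈ -1.1011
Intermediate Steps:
B(t) = 1 (B(t) = (2*t)/((2*t)) = (2*t)*(1/(2*t)) = 1)
-19*(106 + S((-14 + 14) + 0))/(B(32) + 1828) = -19*(106 + ((-14 + 14) + 0))/(1 + 1828) = -19*(106 + (0 + 0))/1829 = -19*(106 + 0)/1829 = -2014/1829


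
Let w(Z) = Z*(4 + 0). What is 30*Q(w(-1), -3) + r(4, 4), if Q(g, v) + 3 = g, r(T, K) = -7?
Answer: -217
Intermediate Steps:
w(Z) = 4*Z (w(Z) = Z*4 = 4*Z)
Q(g, v) = -3 + g
30*Q(w(-1), -3) + r(4, 4) = 30*(-3 + 4*(-1)) - 7 = 30*(-3 - 4) - 7 = 30*(-7) - 7 = -210 - 7 = -217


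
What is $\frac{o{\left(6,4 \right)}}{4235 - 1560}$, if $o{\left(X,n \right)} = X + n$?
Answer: $\frac{2}{535} \approx 0.0037383$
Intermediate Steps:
$\frac{o{\left(6,4 \right)}}{4235 - 1560} = \frac{6 + 4}{4235 - 1560} = \frac{1}{2675} \cdot 10 = \frac{2}{535}$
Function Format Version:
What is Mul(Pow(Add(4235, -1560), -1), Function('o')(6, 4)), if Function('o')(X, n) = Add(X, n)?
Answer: Rational(2, 535) ≈ 0.0037383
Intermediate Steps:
Mul(Pow(Add(4235, -1560), -1), Function('o')(6, 4)) = Mul(Pow(Add(4235, -1560), -1), Add(6, 4)) = Mul(Pow(2675, -1), 10) = Mul(Rational(1, 2675), 10) = Rational(2, 535)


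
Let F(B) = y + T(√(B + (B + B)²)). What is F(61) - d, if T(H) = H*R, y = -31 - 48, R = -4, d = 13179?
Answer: -13258 - 28*√305 ≈ -13747.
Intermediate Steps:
y = -79
T(H) = -4*H (T(H) = H*(-4) = -4*H)
F(B) = -79 - 4*√(B + 4*B²) (F(B) = -79 - 4*√(B + (B + B)²) = -79 - 4*√(B + (2*B)²) = -79 - 4*√(B + 4*B²))
F(61) - d = (-79 - 4*√61*√(1 + 4*61)) - 1*13179 = (-79 - 4*√61*√(1 + 244)) - 13179 = (-79 - 4*7*√305) - 13179 = (-79 - 28*√305) - 13179 = -13258 - 28*√305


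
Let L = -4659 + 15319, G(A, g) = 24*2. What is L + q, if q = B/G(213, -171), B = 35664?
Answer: 11403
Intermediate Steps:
G(A, g) = 48
L = 10660
q = 743 (q = 35664/48 = 35664*(1/48) = 743)
L + q = 10660 + 743 = 11403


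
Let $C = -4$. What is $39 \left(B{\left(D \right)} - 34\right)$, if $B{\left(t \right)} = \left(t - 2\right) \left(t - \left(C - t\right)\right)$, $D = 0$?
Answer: $-1638$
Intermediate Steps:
$B{\left(t \right)} = \left(-2 + t\right) \left(4 + 2 t\right)$ ($B{\left(t \right)} = \left(t - 2\right) \left(t + \left(t - -4\right)\right) = \left(-2 + t\right) \left(t + \left(t + 4\right)\right) = \left(-2 + t\right) \left(t + \left(4 + t\right)\right) = \left(-2 + t\right) \left(4 + 2 t\right)$)
$39 \left(B{\left(D \right)} - 34\right) = 39 \left(\left(-8 + 2 \cdot 0^{2}\right) - 34\right) = 39 \left(\left(-8 + 2 \cdot 0\right) - 34\right) = 39 \left(\left(-8 + 0\right) - 34\right) = 39 \left(-8 - 34\right) = 39 \left(-42\right) = -1638$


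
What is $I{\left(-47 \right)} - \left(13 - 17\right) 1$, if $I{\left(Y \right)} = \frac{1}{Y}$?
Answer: $\frac{187}{47} \approx 3.9787$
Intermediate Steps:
$I{\left(-47 \right)} - \left(13 - 17\right) 1 = \frac{1}{-47} - \left(13 - 17\right) 1 = - \frac{1}{47} - \left(-4\right) 1 = - \frac{1}{47} - -4 = - \frac{1}{47} + 4 = \frac{187}{47}$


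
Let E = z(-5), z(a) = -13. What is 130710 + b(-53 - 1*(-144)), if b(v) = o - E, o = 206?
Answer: 130929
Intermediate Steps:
E = -13
b(v) = 219 (b(v) = 206 - 1*(-13) = 206 + 13 = 219)
130710 + b(-53 - 1*(-144)) = 130710 + 219 = 130929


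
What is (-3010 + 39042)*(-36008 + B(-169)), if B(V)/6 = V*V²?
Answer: -1044814931584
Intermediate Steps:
B(V) = 6*V³ (B(V) = 6*(V*V²) = 6*V³)
(-3010 + 39042)*(-36008 + B(-169)) = (-3010 + 39042)*(-36008 + 6*(-169)³) = 36032*(-36008 + 6*(-4826809)) = 36032*(-36008 - 28960854) = 36032*(-28996862) = -1044814931584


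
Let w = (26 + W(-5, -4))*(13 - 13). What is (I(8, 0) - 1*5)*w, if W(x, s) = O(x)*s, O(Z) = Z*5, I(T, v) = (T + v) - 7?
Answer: 0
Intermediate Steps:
I(T, v) = -7 + T + v
O(Z) = 5*Z
W(x, s) = 5*s*x (W(x, s) = (5*x)*s = 5*s*x)
w = 0 (w = (26 + 5*(-4)*(-5))*(13 - 13) = (26 + 100)*0 = 126*0 = 0)
(I(8, 0) - 1*5)*w = ((-7 + 8 + 0) - 1*5)*0 = (1 - 5)*0 = -4*0 = 0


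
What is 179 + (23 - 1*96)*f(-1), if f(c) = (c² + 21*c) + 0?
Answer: 1639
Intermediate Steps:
f(c) = c² + 21*c
179 + (23 - 1*96)*f(-1) = 179 + (23 - 1*96)*(-(21 - 1)) = 179 + (23 - 96)*(-1*20) = 179 - 73*(-20) = 179 + 1460 = 1639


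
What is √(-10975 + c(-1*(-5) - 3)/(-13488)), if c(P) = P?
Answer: I*√124789966086/3372 ≈ 104.76*I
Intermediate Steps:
√(-10975 + c(-1*(-5) - 3)/(-13488)) = √(-10975 + (-1*(-5) - 3)/(-13488)) = √(-10975 + (5 - 3)*(-1/13488)) = √(-10975 + 2*(-1/13488)) = √(-10975 - 1/6744) = √(-74015401/6744) = I*√124789966086/3372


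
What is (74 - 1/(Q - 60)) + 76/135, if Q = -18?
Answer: 261761/3510 ≈ 74.576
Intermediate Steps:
(74 - 1/(Q - 60)) + 76/135 = (74 - 1/(-18 - 60)) + 76/135 = (74 - 1/(-78)) + (1/135)*76 = (74 - 1*(-1/78)) + 76/135 = (74 + 1/78) + 76/135 = 5773/78 + 76/135 = 261761/3510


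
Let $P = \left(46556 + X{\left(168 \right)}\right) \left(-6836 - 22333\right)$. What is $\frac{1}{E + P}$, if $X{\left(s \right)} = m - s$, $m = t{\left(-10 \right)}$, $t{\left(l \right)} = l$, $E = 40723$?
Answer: $- \frac{1}{1352759159} \approx -7.3923 \cdot 10^{-10}$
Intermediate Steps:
$m = -10$
$X{\left(s \right)} = -10 - s$
$P = -1352799882$ ($P = \left(46556 - 178\right) \left(-6836 - 22333\right) = \left(46556 - 178\right) \left(-29169\right) = 46378 \left(-29169\right) = -1352799882$)
$\frac{1}{E + P} = \frac{1}{40723 - 1352799882} = \frac{1}{-1352759159} = - \frac{1}{1352759159}$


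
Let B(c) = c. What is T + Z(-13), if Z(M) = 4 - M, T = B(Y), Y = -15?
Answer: 2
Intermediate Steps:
T = -15
T + Z(-13) = -15 + (4 - 1*(-13)) = -15 + (4 + 13) = -15 + 17 = 2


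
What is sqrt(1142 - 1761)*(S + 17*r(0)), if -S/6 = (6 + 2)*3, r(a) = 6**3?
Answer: 3528*I*sqrt(619) ≈ 87776.0*I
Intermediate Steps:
r(a) = 216
S = -144 (S = -6*(6 + 2)*3 = -48*3 = -6*24 = -144)
sqrt(1142 - 1761)*(S + 17*r(0)) = sqrt(1142 - 1761)*(-144 + 17*216) = sqrt(-619)*(-144 + 3672) = (I*sqrt(619))*3528 = 3528*I*sqrt(619)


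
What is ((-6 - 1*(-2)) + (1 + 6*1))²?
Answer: 9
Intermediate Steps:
((-6 - 1*(-2)) + (1 + 6*1))² = ((-6 + 2) + (1 + 6))² = (-4 + 7)² = 3² = 9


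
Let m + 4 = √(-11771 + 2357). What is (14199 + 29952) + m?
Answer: 44147 + 3*I*√1046 ≈ 44147.0 + 97.026*I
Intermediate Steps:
m = -4 + 3*I*√1046 (m = -4 + √(-11771 + 2357) = -4 + √(-9414) = -4 + 3*I*√1046 ≈ -4.0 + 97.026*I)
(14199 + 29952) + m = (14199 + 29952) + (-4 + 3*I*√1046) = 44151 + (-4 + 3*I*√1046) = 44147 + 3*I*√1046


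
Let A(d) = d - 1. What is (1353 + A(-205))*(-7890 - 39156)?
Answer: -53961762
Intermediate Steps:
A(d) = -1 + d
(1353 + A(-205))*(-7890 - 39156) = (1353 + (-1 - 205))*(-7890 - 39156) = (1353 - 206)*(-47046) = 1147*(-47046) = -53961762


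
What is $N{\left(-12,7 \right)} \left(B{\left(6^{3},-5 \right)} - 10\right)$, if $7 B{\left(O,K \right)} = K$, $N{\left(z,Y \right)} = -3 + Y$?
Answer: $- \frac{300}{7} \approx -42.857$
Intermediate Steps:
$B{\left(O,K \right)} = \frac{K}{7}$
$N{\left(-12,7 \right)} \left(B{\left(6^{3},-5 \right)} - 10\right) = \left(-3 + 7\right) \left(\frac{1}{7} \left(-5\right) - 10\right) = 4 \left(- \frac{5}{7} - 10\right) = 4 \left(- \frac{75}{7}\right) = - \frac{300}{7}$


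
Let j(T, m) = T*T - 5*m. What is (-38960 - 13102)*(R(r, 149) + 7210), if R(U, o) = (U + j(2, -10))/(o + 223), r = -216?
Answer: -11635674783/31 ≈ -3.7534e+8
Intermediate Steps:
j(T, m) = T² - 5*m
R(U, o) = (54 + U)/(223 + o) (R(U, o) = (U + (2² - 5*(-10)))/(o + 223) = (U + (4 + 50))/(223 + o) = (U + 54)/(223 + o) = (54 + U)/(223 + o))
(-38960 - 13102)*(R(r, 149) + 7210) = (-38960 - 13102)*((54 - 216)/(223 + 149) + 7210) = -52062*(-162/372 + 7210) = -52062*((1/372)*(-162) + 7210) = -52062*(-27/62 + 7210) = -52062*446993/62 = -11635674783/31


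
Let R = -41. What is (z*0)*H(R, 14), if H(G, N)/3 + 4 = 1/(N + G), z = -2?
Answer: 0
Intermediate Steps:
H(G, N) = -12 + 3/(G + N) (H(G, N) = -12 + 3/(N + G) = -12 + 3/(G + N))
(z*0)*H(R, 14) = (-2*0)*(3*(1 - 4*(-41) - 4*14)/(-41 + 14)) = 0*(3*(1 + 164 - 56)/(-27)) = 0*(3*(-1/27)*109) = 0*(-109/9) = 0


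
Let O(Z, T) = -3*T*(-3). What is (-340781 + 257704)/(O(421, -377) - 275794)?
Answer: 83077/279187 ≈ 0.29757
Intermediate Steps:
O(Z, T) = 9*T
(-340781 + 257704)/(O(421, -377) - 275794) = (-340781 + 257704)/(9*(-377) - 275794) = -83077/(-3393 - 275794) = -83077/(-279187) = -83077*(-1/279187) = 83077/279187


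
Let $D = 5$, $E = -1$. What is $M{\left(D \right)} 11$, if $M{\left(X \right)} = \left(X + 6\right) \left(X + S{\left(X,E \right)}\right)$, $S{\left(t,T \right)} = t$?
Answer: $1210$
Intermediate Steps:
$M{\left(X \right)} = 2 X \left(6 + X\right)$ ($M{\left(X \right)} = \left(X + 6\right) \left(X + X\right) = \left(6 + X\right) 2 X = 2 X \left(6 + X\right)$)
$M{\left(D \right)} 11 = 2 \cdot 5 \left(6 + 5\right) 11 = 2 \cdot 5 \cdot 11 \cdot 11 = 110 \cdot 11 = 1210$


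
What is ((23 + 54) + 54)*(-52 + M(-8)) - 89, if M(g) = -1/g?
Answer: -55077/8 ≈ -6884.6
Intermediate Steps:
((23 + 54) + 54)*(-52 + M(-8)) - 89 = ((23 + 54) + 54)*(-52 - 1/(-8)) - 89 = (77 + 54)*(-52 - 1*(-⅛)) - 89 = 131*(-52 + ⅛) - 89 = 131*(-415/8) - 89 = -54365/8 - 89 = -55077/8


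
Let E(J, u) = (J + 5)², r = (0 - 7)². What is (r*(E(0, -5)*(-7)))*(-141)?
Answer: 1209075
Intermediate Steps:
r = 49 (r = (-7)² = 49)
E(J, u) = (5 + J)²
(r*(E(0, -5)*(-7)))*(-141) = (49*((5 + 0)²*(-7)))*(-141) = (49*(5²*(-7)))*(-141) = (49*(25*(-7)))*(-141) = (49*(-175))*(-141) = -8575*(-141) = 1209075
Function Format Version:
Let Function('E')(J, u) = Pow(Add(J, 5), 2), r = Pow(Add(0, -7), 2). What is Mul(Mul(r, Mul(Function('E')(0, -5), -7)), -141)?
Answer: 1209075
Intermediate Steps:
r = 49 (r = Pow(-7, 2) = 49)
Function('E')(J, u) = Pow(Add(5, J), 2)
Mul(Mul(r, Mul(Function('E')(0, -5), -7)), -141) = Mul(Mul(49, Mul(Pow(Add(5, 0), 2), -7)), -141) = Mul(Mul(49, Mul(Pow(5, 2), -7)), -141) = Mul(Mul(49, Mul(25, -7)), -141) = Mul(Mul(49, -175), -141) = Mul(-8575, -141) = 1209075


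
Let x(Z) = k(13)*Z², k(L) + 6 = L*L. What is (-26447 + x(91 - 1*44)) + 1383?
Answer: 335003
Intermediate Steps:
k(L) = -6 + L² (k(L) = -6 + L*L = -6 + L²)
x(Z) = 163*Z² (x(Z) = (-6 + 13²)*Z² = (-6 + 169)*Z² = 163*Z²)
(-26447 + x(91 - 1*44)) + 1383 = (-26447 + 163*(91 - 1*44)²) + 1383 = (-26447 + 163*(91 - 44)²) + 1383 = (-26447 + 163*47²) + 1383 = (-26447 + 163*2209) + 1383 = (-26447 + 360067) + 1383 = 333620 + 1383 = 335003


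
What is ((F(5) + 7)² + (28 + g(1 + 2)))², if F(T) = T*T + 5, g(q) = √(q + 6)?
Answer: 1960000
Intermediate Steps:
g(q) = √(6 + q)
F(T) = 5 + T² (F(T) = T² + 5 = 5 + T²)
((F(5) + 7)² + (28 + g(1 + 2)))² = (((5 + 5²) + 7)² + (28 + √(6 + (1 + 2))))² = (((5 + 25) + 7)² + (28 + √(6 + 3)))² = ((30 + 7)² + (28 + √9))² = (37² + (28 + 3))² = (1369 + 31)² = 1400² = 1960000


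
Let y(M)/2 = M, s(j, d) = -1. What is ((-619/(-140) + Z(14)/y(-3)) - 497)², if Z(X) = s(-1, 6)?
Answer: 42771616969/176400 ≈ 2.4247e+5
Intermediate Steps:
y(M) = 2*M
Z(X) = -1
((-619/(-140) + Z(14)/y(-3)) - 497)² = ((-619/(-140) - 1/(2*(-3))) - 497)² = ((-619*(-1/140) - 1/(-6)) - 497)² = ((619/140 - 1*(-⅙)) - 497)² = ((619/140 + ⅙) - 497)² = (1927/420 - 497)² = (-206813/420)² = 42771616969/176400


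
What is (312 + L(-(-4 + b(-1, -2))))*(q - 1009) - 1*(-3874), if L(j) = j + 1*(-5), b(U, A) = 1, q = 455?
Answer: -167866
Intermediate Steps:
L(j) = -5 + j (L(j) = j - 5 = -5 + j)
(312 + L(-(-4 + b(-1, -2))))*(q - 1009) - 1*(-3874) = (312 + (-5 - (-4 + 1)))*(455 - 1009) - 1*(-3874) = (312 + (-5 - 1*(-3)))*(-554) + 3874 = (312 + (-5 + 3))*(-554) + 3874 = (312 - 2)*(-554) + 3874 = 310*(-554) + 3874 = -171740 + 3874 = -167866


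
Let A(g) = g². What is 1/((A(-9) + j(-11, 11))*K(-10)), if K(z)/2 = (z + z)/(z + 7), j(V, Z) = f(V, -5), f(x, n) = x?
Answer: 3/2800 ≈ 0.0010714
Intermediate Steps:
j(V, Z) = V
K(z) = 4*z/(7 + z) (K(z) = 2*((z + z)/(z + 7)) = 2*((2*z)/(7 + z)) = 2*(2*z/(7 + z)) = 4*z/(7 + z))
1/((A(-9) + j(-11, 11))*K(-10)) = 1/(((-9)² - 11)*(4*(-10)/(7 - 10))) = 1/((81 - 11)*(4*(-10)/(-3))) = 1/(70*(4*(-10)*(-⅓))) = 1/(70*(40/3)) = 1/(2800/3) = 3/2800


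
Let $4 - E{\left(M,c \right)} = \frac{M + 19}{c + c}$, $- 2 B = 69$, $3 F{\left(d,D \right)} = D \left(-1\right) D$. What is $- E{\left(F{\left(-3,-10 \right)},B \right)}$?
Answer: $- \frac{785}{207} \approx -3.7923$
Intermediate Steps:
$F{\left(d,D \right)} = - \frac{D^{2}}{3}$ ($F{\left(d,D \right)} = \frac{D \left(-1\right) D}{3} = \frac{- D D}{3} = \frac{\left(-1\right) D^{2}}{3} = - \frac{D^{2}}{3}$)
$B = - \frac{69}{2}$ ($B = \left(- \frac{1}{2}\right) 69 = - \frac{69}{2} \approx -34.5$)
$E{\left(M,c \right)} = 4 - \frac{19 + M}{2 c}$ ($E{\left(M,c \right)} = 4 - \frac{M + 19}{c + c} = 4 - \frac{19 + M}{2 c}$)
$- E{\left(F{\left(-3,-10 \right)},B \right)} = - \frac{-19 - - \frac{\left(-10\right)^{2}}{3} + 8 \left(- \frac{69}{2}\right)}{2 \left(- \frac{69}{2}\right)} = - \frac{\left(-2\right) \left(-19 - \left(- \frac{1}{3}\right) 100 - 276\right)}{2 \cdot 69} = - \frac{\left(-2\right) \left(-19 - - \frac{100}{3} - 276\right)}{2 \cdot 69} = - \frac{\left(-2\right) \left(-19 + \frac{100}{3} - 276\right)}{2 \cdot 69} = - \frac{\left(-2\right) \left(-785\right)}{2 \cdot 69 \cdot 3} = \left(-1\right) \frac{785}{207} = - \frac{785}{207}$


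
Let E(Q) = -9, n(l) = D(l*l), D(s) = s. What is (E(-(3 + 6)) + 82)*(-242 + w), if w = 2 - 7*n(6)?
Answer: -35916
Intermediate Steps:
n(l) = l² (n(l) = l*l = l²)
w = -250 (w = 2 - 7*6² = 2 - 7*36 = 2 - 252 = -250)
(E(-(3 + 6)) + 82)*(-242 + w) = (-9 + 82)*(-242 - 250) = 73*(-492) = -35916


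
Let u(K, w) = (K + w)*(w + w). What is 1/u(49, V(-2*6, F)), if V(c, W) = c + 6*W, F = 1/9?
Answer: -9/7684 ≈ -0.0011713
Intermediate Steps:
F = ⅑ ≈ 0.11111
u(K, w) = 2*w*(K + w) (u(K, w) = (K + w)*(2*w) = 2*w*(K + w))
1/u(49, V(-2*6, F)) = 1/(2*(-2*6 + 6*(⅑))*(49 + (-2*6 + 6*(⅑)))) = 1/(2*(-12 + ⅔)*(49 + (-12 + ⅔))) = 1/(2*(-34/3)*(49 - 34/3)) = 1/(2*(-34/3)*(113/3)) = 1/(-7684/9) = -9/7684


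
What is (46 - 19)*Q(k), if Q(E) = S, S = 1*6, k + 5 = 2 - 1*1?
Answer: 162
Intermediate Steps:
k = -4 (k = -5 + (2 - 1*1) = -5 + (2 - 1) = -5 + 1 = -4)
S = 6
Q(E) = 6
(46 - 19)*Q(k) = (46 - 19)*6 = 27*6 = 162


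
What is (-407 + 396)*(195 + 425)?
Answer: -6820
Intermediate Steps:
(-407 + 396)*(195 + 425) = -11*620 = -6820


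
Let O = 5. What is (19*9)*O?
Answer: 855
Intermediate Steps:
(19*9)*O = (19*9)*5 = 171*5 = 855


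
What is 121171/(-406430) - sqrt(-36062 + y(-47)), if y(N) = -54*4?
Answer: -121171/406430 - I*sqrt(36278) ≈ -0.29813 - 190.47*I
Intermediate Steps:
y(N) = -216
121171/(-406430) - sqrt(-36062 + y(-47)) = 121171/(-406430) - sqrt(-36062 - 216) = 121171*(-1/406430) - sqrt(-36278) = -121171/406430 - I*sqrt(36278)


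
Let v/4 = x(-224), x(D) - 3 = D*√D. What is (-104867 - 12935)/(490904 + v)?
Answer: -7228860829/30147293730 - 26387648*I*√14/15073646865 ≈ -0.23978 - 0.0065501*I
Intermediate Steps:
x(D) = 3 + D^(3/2) (x(D) = 3 + D*√D = 3 + D^(3/2))
v = 12 - 3584*I*√14 (v = 4*(3 + (-224)^(3/2)) = 4*(3 - 896*I*√14) = 12 - 3584*I*√14 ≈ 12.0 - 13410.0*I)
(-104867 - 12935)/(490904 + v) = (-104867 - 12935)/(490904 + (12 - 3584*I*√14)) = -117802/(490916 - 3584*I*√14)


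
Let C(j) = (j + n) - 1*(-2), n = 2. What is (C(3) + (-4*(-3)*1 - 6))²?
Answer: 169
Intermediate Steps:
C(j) = 4 + j (C(j) = (j + 2) - 1*(-2) = (2 + j) + 2 = 4 + j)
(C(3) + (-4*(-3)*1 - 6))² = ((4 + 3) + (-4*(-3)*1 - 6))² = (7 + (12*1 - 6))² = (7 + (12 - 6))² = (7 + 6)² = 13² = 169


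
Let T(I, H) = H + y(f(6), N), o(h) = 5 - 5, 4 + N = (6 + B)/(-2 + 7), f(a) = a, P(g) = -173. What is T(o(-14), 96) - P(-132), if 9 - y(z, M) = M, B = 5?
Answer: 1399/5 ≈ 279.80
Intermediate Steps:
N = -9/5 (N = -4 + (6 + 5)/(-2 + 7) = -4 + 11/5 = -9/5 ≈ -1.8000)
o(h) = 0
y(z, M) = 9 - M
T(I, H) = 54/5 + H (T(I, H) = H + (9 - 1*(-9/5)) = H + (9 + 9/5) = H + 54/5 = 54/5 + H)
T(o(-14), 96) - P(-132) = (54/5 + 96) - 1*(-173) = 534/5 + 173 = 1399/5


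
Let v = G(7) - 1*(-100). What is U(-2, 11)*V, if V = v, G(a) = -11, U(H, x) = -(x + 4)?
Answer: -1335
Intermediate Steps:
U(H, x) = -4 - x (U(H, x) = -(4 + x) = -4 - x)
v = 89 (v = -11 - 1*(-100) = -11 + 100 = 89)
V = 89
U(-2, 11)*V = (-4 - 1*11)*89 = (-4 - 11)*89 = -15*89 = -1335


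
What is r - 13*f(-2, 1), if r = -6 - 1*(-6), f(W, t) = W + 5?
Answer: -39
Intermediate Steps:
f(W, t) = 5 + W
r = 0 (r = -6 + 6 = 0)
r - 13*f(-2, 1) = 0 - 13*(5 - 2) = 0 - 13*3 = 0 - 39 = -39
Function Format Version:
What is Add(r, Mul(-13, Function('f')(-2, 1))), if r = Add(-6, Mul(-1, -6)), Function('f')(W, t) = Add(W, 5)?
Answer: -39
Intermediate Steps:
Function('f')(W, t) = Add(5, W)
r = 0 (r = Add(-6, 6) = 0)
Add(r, Mul(-13, Function('f')(-2, 1))) = Add(0, Mul(-13, Add(5, -2))) = Add(0, Mul(-13, 3)) = Add(0, -39) = -39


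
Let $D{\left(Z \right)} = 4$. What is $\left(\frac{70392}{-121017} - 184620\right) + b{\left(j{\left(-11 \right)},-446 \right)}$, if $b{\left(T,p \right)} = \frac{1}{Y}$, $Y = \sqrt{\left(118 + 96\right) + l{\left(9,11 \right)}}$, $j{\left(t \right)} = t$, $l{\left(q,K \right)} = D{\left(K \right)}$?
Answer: $- \frac{7447409644}{40339} + \frac{\sqrt{218}}{218} \approx -1.8462 \cdot 10^{5}$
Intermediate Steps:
$l{\left(q,K \right)} = 4$
$Y = \sqrt{218}$ ($Y = \sqrt{\left(118 + 96\right) + 4} = \sqrt{214 + 4} = \sqrt{218} \approx 14.765$)
$b{\left(T,p \right)} = \frac{\sqrt{218}}{218}$ ($b{\left(T,p \right)} = \frac{1}{\sqrt{218}} = \frac{\sqrt{218}}{218}$)
$\left(\frac{70392}{-121017} - 184620\right) + b{\left(j{\left(-11 \right)},-446 \right)} = \left(\frac{70392}{-121017} - 184620\right) + \frac{\sqrt{218}}{218} = \left(70392 \left(- \frac{1}{121017}\right) - 184620\right) + \frac{\sqrt{218}}{218} = \left(- \frac{23464}{40339} - 184620\right) + \frac{\sqrt{218}}{218} = - \frac{7447409644}{40339} + \frac{\sqrt{218}}{218}$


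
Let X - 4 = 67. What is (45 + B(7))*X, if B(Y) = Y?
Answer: 3692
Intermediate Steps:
X = 71 (X = 4 + 67 = 71)
(45 + B(7))*X = (45 + 7)*71 = 52*71 = 3692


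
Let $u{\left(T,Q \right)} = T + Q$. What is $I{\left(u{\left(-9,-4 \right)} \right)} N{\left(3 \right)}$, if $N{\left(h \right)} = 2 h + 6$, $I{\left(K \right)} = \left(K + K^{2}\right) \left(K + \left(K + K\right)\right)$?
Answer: $-73008$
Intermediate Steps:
$u{\left(T,Q \right)} = Q + T$
$I{\left(K \right)} = 3 K \left(K + K^{2}\right)$ ($I{\left(K \right)} = \left(K + K^{2}\right) \left(K + 2 K\right) = \left(K + K^{2}\right) 3 K = 3 K \left(K + K^{2}\right)$)
$N{\left(h \right)} = 6 + 2 h$
$I{\left(u{\left(-9,-4 \right)} \right)} N{\left(3 \right)} = 3 \left(-4 - 9\right)^{2} \left(1 - 13\right) \left(6 + 2 \cdot 3\right) = 3 \left(-13\right)^{2} \left(1 - 13\right) \left(6 + 6\right) = 3 \cdot 169 \left(-12\right) 12 = \left(-6084\right) 12 = -73008$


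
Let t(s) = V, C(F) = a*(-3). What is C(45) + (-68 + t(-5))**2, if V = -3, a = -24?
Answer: 5113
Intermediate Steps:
C(F) = 72 (C(F) = -24*(-3) = 72)
t(s) = -3
C(45) + (-68 + t(-5))**2 = 72 + (-68 - 3)**2 = 72 + (-71)**2 = 72 + 5041 = 5113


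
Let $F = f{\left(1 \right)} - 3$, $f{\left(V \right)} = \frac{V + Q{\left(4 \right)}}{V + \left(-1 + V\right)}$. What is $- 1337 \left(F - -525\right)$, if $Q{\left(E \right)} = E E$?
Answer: $-720643$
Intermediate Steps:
$Q{\left(E \right)} = E^{2}$
$f{\left(V \right)} = \frac{16 + V}{-1 + 2 V}$ ($f{\left(V \right)} = \frac{V + 4^{2}}{V + \left(-1 + V\right)} = \frac{V + 16}{-1 + 2 V} = \frac{16 + V}{-1 + 2 V}$)
$F = 14$ ($F = \frac{16 + 1}{-1 + 2 \cdot 1} - 3 = \frac{1}{-1 + 2} \cdot 17 - 3 = 1^{-1} \cdot 17 - 3 = 1 \cdot 17 - 3 = 17 - 3 = 14$)
$- 1337 \left(F - -525\right) = - 1337 \left(14 - -525\right) = - 1337 \left(14 + 525\right) = \left(-1337\right) 539 = -720643$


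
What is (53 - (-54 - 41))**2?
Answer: 21904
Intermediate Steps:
(53 - (-54 - 41))**2 = (53 - 1*(-95))**2 = (53 + 95)**2 = 148**2 = 21904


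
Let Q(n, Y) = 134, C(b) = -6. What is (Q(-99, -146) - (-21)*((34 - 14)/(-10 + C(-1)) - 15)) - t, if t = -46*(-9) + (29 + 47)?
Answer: -2789/4 ≈ -697.25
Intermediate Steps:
t = 490 (t = 414 + 76 = 490)
(Q(-99, -146) - (-21)*((34 - 14)/(-10 + C(-1)) - 15)) - t = (134 - (-21)*((34 - 14)/(-10 - 6) - 15)) - 1*490 = (134 - (-21)*(20/(-16) - 15)) - 490 = (134 - (-21)*(20*(-1/16) - 15)) - 490 = (134 - (-21)*(-5/4 - 15)) - 490 = (134 - (-21)*(-65)/4) - 490 = (134 - 1*1365/4) - 490 = (134 - 1365/4) - 490 = -829/4 - 490 = -2789/4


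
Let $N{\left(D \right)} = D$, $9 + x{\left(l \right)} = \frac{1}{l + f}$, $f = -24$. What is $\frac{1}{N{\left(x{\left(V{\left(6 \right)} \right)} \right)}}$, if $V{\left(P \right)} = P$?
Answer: $- \frac{18}{163} \approx -0.11043$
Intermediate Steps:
$x{\left(l \right)} = -9 + \frac{1}{-24 + l}$ ($x{\left(l \right)} = -9 + \frac{1}{l - 24} = -9 + \frac{1}{-24 + l}$)
$\frac{1}{N{\left(x{\left(V{\left(6 \right)} \right)} \right)}} = \frac{1}{\frac{1}{-24 + 6} \left(217 - 54\right)} = \frac{1}{\frac{1}{-18} \left(217 - 54\right)} = \frac{1}{\left(- \frac{1}{18}\right) 163} = \frac{1}{- \frac{163}{18}} = - \frac{18}{163}$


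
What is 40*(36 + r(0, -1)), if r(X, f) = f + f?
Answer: 1360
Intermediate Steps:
r(X, f) = 2*f
40*(36 + r(0, -1)) = 40*(36 + 2*(-1)) = 40*(36 - 2) = 40*34 = 1360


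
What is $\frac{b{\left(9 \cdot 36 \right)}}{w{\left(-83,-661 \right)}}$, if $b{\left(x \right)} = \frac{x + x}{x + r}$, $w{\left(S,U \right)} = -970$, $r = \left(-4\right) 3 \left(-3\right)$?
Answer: $- \frac{9}{4850} \approx -0.0018557$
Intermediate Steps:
$r = 36$ ($r = \left(-12\right) \left(-3\right) = 36$)
$b{\left(x \right)} = \frac{2 x}{36 + x}$ ($b{\left(x \right)} = \frac{x + x}{x + 36} = \frac{2 x}{36 + x}$)
$\frac{b{\left(9 \cdot 36 \right)}}{w{\left(-83,-661 \right)}} = \frac{2 \cdot 9 \cdot 36 \frac{1}{36 + 9 \cdot 36}}{-970} = 2 \cdot 324 \frac{1}{36 + 324} \left(- \frac{1}{970}\right) = 2 \cdot 324 \cdot \frac{1}{360} \left(- \frac{1}{970}\right) = \frac{9}{5} \left(- \frac{1}{970}\right) = - \frac{9}{4850}$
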